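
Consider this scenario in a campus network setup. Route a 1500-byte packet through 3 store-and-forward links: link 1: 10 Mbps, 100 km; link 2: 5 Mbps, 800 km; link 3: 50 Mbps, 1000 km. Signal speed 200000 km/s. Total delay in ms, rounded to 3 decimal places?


Packet = 1500 bytes = 12000 bits. Store-and-forward: sum (t_trans + t_prop) per link.
Link 1: t_trans = 12000/(10*10^6) s = 1.2000 ms; t_prop = 100/200000 s = 0.5000 ms; subtotal = 1.7000 ms
Link 2: t_trans = 12000/(5*10^6) s = 2.4000 ms; t_prop = 800/200000 s = 4.0000 ms; subtotal = 6.4000 ms
Link 3: t_trans = 12000/(50*10^6) s = 0.2400 ms; t_prop = 1000/200000 s = 5.0000 ms; subtotal = 5.2400 ms
End-to-end = 1.7000 + 6.4000 + 5.2400 = 13.3400 ms -> 13.340 ms (3 dp)

13.340


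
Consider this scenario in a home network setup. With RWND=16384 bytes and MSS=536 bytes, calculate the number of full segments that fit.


Given: RWND = 16384 bytes, MSS = 536 bytes
Full segments = floor(RWND / MSS)
Full segments = floor(16384 / 536)
Full segments = floor(30.5672) = 30

30


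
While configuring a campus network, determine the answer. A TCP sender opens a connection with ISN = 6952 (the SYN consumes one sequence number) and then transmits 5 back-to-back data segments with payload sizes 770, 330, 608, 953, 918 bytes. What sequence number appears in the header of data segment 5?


The SYN occupies sequence number ISN = 6952, so the first data byte is ISN + 1 = 6953.
SEQ of data segment i = (ISN + 1) + sum of payload sizes of segments 1..i-1.
Segment 1: SEQ = 6953, payload = 770 bytes
Segment 2: SEQ = 7723, payload = 330 bytes
Segment 3: SEQ = 8053, payload = 608 bytes
Segment 4: SEQ = 8661, payload = 953 bytes
Segment 5: SEQ = 9614, payload = 918 bytes
SEQ of segment 5 = 6953 + 770 + 330 + 608 + 953 = 9614

9614


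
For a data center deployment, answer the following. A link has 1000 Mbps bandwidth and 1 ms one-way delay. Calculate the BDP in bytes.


Given: bandwidth = 1000 Mbps, delay = 1 ms
BDP in bits = 1000 * 10^6 * 1 / 1000
BDP in bits = 1000000
BDP in bytes = 1000000 / 8 = 125000

125000


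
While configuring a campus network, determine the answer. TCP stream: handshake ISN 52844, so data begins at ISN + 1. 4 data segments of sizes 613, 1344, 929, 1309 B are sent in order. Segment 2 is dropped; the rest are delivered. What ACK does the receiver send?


SYN uses sequence number 52844; first data byte = ISN + 1 = 52845.
Segment 1: SEQ = 52845, len = 613 B, covers [52845, 53457]
Segment 2: SEQ = 53458, len = 1344 B, covers [53458, 54801] [LOST]
Segment 3: SEQ = 54802, len = 929 B, covers [54802, 55730]
Segment 4: SEQ = 55731, len = 1309 B, covers [55731, 57039]
In-order data received: bytes [52845, 53457] (segments 1..1).
Segment 2 missing -> gap begins at byte 53458; later segments buffered out of order.
Cumulative ACK = next expected in-order byte = 52845 + 613 = 53458

53458


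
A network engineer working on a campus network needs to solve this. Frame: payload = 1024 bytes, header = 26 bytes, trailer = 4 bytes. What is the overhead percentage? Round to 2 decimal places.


Given: payload = 1024 B, header = 26 B, trailer = 4 B
Overhead bytes = header + trailer = 26 + 4 = 30
Total frame = payload + overhead = 1024 + 30 = 1054
Overhead % = 30 / 1054 * 100 = 2.8463% -> 2.85% (2 dp)

2.85


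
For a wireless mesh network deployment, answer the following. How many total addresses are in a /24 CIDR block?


Given: CIDR prefix /24
Host bits = 32 - 24 = 8
Total addresses = 2^8 = 256

256


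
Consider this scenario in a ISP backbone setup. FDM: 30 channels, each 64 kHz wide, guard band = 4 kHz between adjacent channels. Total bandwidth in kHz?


Given: 30 channels, 64 kHz each, guard = 4 kHz
Channel bandwidth = 30 * 64 = 1920 kHz
Guard bands = 29 gaps * 4 kHz = 116 kHz
Total = 1920 + 116 = 2036 kHz

2036


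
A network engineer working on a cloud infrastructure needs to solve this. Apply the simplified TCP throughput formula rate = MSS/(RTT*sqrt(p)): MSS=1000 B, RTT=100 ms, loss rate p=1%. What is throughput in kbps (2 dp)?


Given: MSS = 1000 bytes, RTT = 100 ms, loss = 1%
RTT in seconds = 100 / 1000 = 0.1
Loss rate = 1% = 0.01
sqrt(loss) = sqrt(0.01) = 0.1
Throughput (bytes/s) = 1000 / (0.1 * 0.1) = 100000.0000
Throughput (kbps) = 100000.0000 * 8 / 1000 = 800.000000 -> 800.00 kbps (2 dp)

800.00


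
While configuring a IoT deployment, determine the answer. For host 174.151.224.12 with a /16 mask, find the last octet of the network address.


Given: IP = 174.151.224.12, prefix = /16
Subnet mask = 255.255.0.0
Last octet of IP: 12
Last octet of mask: 0
Network last octet = 12 AND 0 = 0

0


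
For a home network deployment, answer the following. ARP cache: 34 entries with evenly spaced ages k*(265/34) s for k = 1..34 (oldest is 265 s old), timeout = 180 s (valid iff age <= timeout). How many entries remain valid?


Ages are k * 265/34 s for k = 1..34 (spacing = 7.7941 s).
Entry k is valid iff k * 265/34 <= 180 iff k <= 34 * 180 / 265 = 23.0943
n_valid = floor(23.0943) = 23
(n_stale = 34 - 23 = 11)

23


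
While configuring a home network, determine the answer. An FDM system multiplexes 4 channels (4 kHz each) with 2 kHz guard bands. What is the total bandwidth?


Given: 4 channels, 4 kHz each, guard = 2 kHz
Channel bandwidth = 4 * 4 = 16 kHz
Guard bands = 3 gaps * 2 kHz = 6 kHz
Total = 16 + 6 = 22 kHz

22


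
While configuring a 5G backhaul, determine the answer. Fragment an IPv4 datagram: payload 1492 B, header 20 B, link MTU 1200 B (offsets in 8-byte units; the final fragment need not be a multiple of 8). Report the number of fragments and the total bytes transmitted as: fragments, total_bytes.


Max data per non-final fragment = floor((MTU - header)/8)*8 = floor((1200 - 20)/8)*8 = floor(1180/8)*8 = 1176 B
Final fragment needs no 8-byte alignment: it can carry up to MTU - header = 1180 B
Non-final fragments needed = ceil((payload - 1180) / 1176) = ceil(312/1176) = ceil(0.2653) = 1
Number of fragments = 1 + 1 = 2
Fragment sizes (data): 1 * 1176 B + 316 B (last, 316 <= 1180 OK)
Total bytes sent = payload + n_frags * header = 1492 + 2*20 = 1492 + 40 = 1532 B

2, 1532


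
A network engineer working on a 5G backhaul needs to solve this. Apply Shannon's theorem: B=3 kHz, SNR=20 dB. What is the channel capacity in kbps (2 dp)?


Given: B = 3 kHz, SNR = 20 dB
SNR linear = 10^(20/10) = 100
1 + SNR = 101
log2(101) = 6.6582114828
C = 3 * 1000 * 6.6582114828 = 19974.6344 bps
C = 19.974634 kbps -> 19.97 kbps (2 dp)

19.97


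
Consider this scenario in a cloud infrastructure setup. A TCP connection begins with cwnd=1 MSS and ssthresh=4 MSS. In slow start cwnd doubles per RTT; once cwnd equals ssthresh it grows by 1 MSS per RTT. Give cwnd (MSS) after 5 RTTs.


RTT 0: cwnd = 1 MSS (initial)
RTT 1: cwnd = 2 MSS (slow start, doubled)
RTT 2: cwnd = 4 MSS (slow start, doubled)
RTT 3: cwnd = 5 MSS (congestion avoidance, +1)
RTT 4: cwnd = 6 MSS (congestion avoidance, +1)
RTT 5: cwnd = 7 MSS (congestion avoidance, +1)

7


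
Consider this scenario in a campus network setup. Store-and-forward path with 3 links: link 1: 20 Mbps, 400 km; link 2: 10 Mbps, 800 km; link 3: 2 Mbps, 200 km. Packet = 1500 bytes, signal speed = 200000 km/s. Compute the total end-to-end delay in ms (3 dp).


Packet = 1500 bytes = 12000 bits. Store-and-forward: sum (t_trans + t_prop) per link.
Link 1: t_trans = 12000/(20*10^6) s = 0.6000 ms; t_prop = 400/200000 s = 2.0000 ms; subtotal = 2.6000 ms
Link 2: t_trans = 12000/(10*10^6) s = 1.2000 ms; t_prop = 800/200000 s = 4.0000 ms; subtotal = 5.2000 ms
Link 3: t_trans = 12000/(2*10^6) s = 6.0000 ms; t_prop = 200/200000 s = 1.0000 ms; subtotal = 7.0000 ms
End-to-end = 2.6000 + 5.2000 + 7.0000 = 14.8000 ms -> 14.800 ms (3 dp)

14.800


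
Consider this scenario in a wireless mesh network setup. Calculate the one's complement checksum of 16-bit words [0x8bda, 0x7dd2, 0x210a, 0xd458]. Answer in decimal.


Given words: [0x8bda, 0x7dd2, 0x210a, 0xd458]
Step 1: Sum all words
Raw sum = 35802 + 32210 + 8458 + 54360 = 130830
Step 2: Fold carry: (65294 + 1) = 65295
One's complement = ~65295 & 0xFFFF = 240

240


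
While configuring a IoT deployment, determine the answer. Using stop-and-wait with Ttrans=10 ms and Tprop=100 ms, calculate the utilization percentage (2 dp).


Given: Ttrans = 10 ms, Tprop = 100 ms
RTT = 2 * Tprop = 2 * 100 = 200 ms
U = Ttrans / (Ttrans + RTT)
U = 10 / (10 + 200)
U = 10 / 210 = 0.047619
U% = 4.76%

4.76


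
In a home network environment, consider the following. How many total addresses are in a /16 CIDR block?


Given: CIDR prefix /16
Host bits = 32 - 16 = 16
Total addresses = 2^16 = 65536

65536


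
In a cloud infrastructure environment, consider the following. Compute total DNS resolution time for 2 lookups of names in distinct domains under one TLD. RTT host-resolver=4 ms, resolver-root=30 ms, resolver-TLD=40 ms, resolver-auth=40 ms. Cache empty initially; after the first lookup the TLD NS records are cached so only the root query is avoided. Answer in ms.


Lookup 1 (cold cache): local + root + TLD + auth = 4 + 30 + 40 + 40 = 114 ms
Lookups 2..2 (TLD NS cached -> skip root; new domain -> still ask TLD and auth): local + TLD + auth = 4 + 40 + 40 = 84 ms each
Remaining 1 lookups: 1 * 84 = 84 ms
Total = 114 + 84 = 198 ms

198


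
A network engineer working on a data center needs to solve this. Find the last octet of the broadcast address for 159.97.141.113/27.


Given: IP = 159.97.141.113, prefix = /27
Host bits = 32 - 27 = 5
Network last octet = 113 AND mask = 96
Host part size = 2^5 - 1 = 31
Broadcast last octet = 96 OR 31 = 127

127


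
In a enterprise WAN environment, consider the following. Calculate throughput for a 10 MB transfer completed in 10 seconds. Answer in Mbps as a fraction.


Given: file = 10 MB, time = 10 s
File in Mb = 10 * 8 = 80 Mb
Throughput = 80 / 10 Mbps
Throughput = 8 Mbps

8


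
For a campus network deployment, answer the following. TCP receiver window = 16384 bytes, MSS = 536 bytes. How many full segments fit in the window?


Given: RWND = 16384 bytes, MSS = 536 bytes
Full segments = floor(RWND / MSS)
Full segments = floor(16384 / 536)
Full segments = floor(30.5672) = 30

30


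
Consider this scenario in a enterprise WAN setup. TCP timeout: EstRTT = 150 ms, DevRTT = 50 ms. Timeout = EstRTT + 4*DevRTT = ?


Given: EstRTT = 150 ms, DevRTT = 50 ms
Timeout = EstRTT + 4 * DevRTT
4 * DevRTT = 4 * 50 = 200
Timeout = 150 + 200 = 350 ms

350


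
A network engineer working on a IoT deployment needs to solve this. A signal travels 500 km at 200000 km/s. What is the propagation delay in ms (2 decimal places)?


Given: distance = 500 km, speed = 200000 km/s
Delay = distance / speed = 500 / 200000 seconds
Delay in ms = 500 * 1000 / 200000
Delay = 2.5000 ms
Rounded to 2 dp = 2.50 ms

2.50


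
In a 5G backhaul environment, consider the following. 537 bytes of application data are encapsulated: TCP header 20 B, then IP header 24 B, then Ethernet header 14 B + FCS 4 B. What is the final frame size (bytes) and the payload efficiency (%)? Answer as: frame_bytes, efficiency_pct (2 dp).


TCP segment = 537 + 20 = 557 B
IP packet = 557 + 24 = 581 B
Ethernet frame = 581 + 14 + 4 = 599 B
Efficiency = app / frame = 537 / 599 = 0.896494 = 89.6494% -> 89.65% (2 dp)

599, 89.65


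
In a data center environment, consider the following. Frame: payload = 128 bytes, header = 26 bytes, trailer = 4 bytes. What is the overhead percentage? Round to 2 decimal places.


Given: payload = 128 B, header = 26 B, trailer = 4 B
Overhead bytes = header + trailer = 26 + 4 = 30
Total frame = payload + overhead = 128 + 30 = 158
Overhead % = 30 / 158 * 100 = 18.9873% -> 18.99% (2 dp)

18.99


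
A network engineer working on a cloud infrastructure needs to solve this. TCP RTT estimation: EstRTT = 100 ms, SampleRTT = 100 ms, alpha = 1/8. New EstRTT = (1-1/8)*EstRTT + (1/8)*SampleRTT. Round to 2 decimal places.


Given: EstRTT = 100 ms, SampleRTT = 100 ms, alpha = 1/8
New EstRTT = (1 - alpha) * EstRTT + alpha * SampleRTT
(7/8) * 100 = 87.5
(1/8) * 100 = 12.5
New EstRTT = 87.5 + 12.5 = 100 ms -> 100.00 ms (2 dp)

100.00


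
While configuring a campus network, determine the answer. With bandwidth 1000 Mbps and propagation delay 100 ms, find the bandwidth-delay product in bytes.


Given: bandwidth = 1000 Mbps, delay = 100 ms
BDP in bits = 1000 * 10^6 * 100 / 1000
BDP in bits = 100000000
BDP in bytes = 100000000 / 8 = 12500000

12500000


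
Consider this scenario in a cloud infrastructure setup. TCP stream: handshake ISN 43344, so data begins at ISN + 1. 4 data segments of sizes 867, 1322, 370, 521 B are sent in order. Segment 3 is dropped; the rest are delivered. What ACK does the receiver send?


SYN uses sequence number 43344; first data byte = ISN + 1 = 43345.
Segment 1: SEQ = 43345, len = 867 B, covers [43345, 44211]
Segment 2: SEQ = 44212, len = 1322 B, covers [44212, 45533]
Segment 3: SEQ = 45534, len = 370 B, covers [45534, 45903] [LOST]
Segment 4: SEQ = 45904, len = 521 B, covers [45904, 46424]
In-order data received: bytes [43345, 45533] (segments 1..2).
Segment 3 missing -> gap begins at byte 45534; later segments buffered out of order.
Cumulative ACK = next expected in-order byte = 43345 + 867 + 1322 = 45534

45534


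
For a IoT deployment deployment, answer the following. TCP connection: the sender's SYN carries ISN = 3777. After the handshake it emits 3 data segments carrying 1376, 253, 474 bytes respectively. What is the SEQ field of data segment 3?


The SYN occupies sequence number ISN = 3777, so the first data byte is ISN + 1 = 3778.
SEQ of data segment i = (ISN + 1) + sum of payload sizes of segments 1..i-1.
Segment 1: SEQ = 3778, payload = 1376 bytes
Segment 2: SEQ = 5154, payload = 253 bytes
Segment 3: SEQ = 5407, payload = 474 bytes
SEQ of segment 3 = 3778 + 1376 + 253 = 5407

5407


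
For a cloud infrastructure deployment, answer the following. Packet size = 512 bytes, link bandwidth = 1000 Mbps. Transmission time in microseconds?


Given: packet = 512 bytes, bandwidth = 1000 Mbps
Packet in bits = 512 * 8 = 4096 bits
Bandwidth = 1000 * 10^6 = 1000000000 bps
Time = 4096 / 1000000000 seconds
Time in us = 4096 * 10^6 / 1000000000 = 4.096

4.096


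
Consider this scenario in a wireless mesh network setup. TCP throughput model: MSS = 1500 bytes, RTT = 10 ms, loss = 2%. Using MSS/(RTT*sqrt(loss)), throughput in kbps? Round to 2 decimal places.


Given: MSS = 1500 bytes, RTT = 10 ms, loss = 2%
RTT in seconds = 10 / 1000 = 0.01
Loss rate = 2% = 0.02
sqrt(loss) = sqrt(0.02) = 0.141421356237
Throughput (bytes/s) = 1500 / (0.01 * 0.141421356237) = 1060660.1718
Throughput (kbps) = 1060660.1718 * 8 / 1000 = 8485.281374 -> 8485.28 kbps (2 dp)

8485.28


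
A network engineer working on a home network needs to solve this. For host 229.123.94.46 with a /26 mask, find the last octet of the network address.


Given: IP = 229.123.94.46, prefix = /26
Subnet mask = 255.255.255.192
Last octet of IP: 46
Last octet of mask: 192
Network last octet = 46 AND 192 = 0

0


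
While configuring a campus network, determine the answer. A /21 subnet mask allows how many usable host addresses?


Given: subnet mask /21
Host bits = 32 - 21 = 11
Total addresses = 2^11 = 2048
Usable hosts = 2048 - 2 (network + broadcast) = 2046

2046


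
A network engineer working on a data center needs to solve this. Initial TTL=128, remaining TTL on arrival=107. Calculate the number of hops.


Given: initial TTL = 128, received TTL = 107
Hops = initial TTL - received TTL
Hops = 128 - 107 = 21

21


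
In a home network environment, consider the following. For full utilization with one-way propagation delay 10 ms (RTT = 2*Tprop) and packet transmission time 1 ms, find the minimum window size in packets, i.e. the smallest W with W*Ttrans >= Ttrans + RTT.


Given: Ttrans = 1 ms, RTT = 20 ms (= 2 * Tprop, Tprop = 10 ms)
Time until first ACK returns = Ttrans + RTT = 1 + 20 = 21 ms
Need W * Ttrans >= Ttrans + RTT  ->  W >= (Ttrans + RTT) / Ttrans
(Ttrans + RTT) / Ttrans = 21 / 1 = 21
W_min = ceil(21) = 21

21


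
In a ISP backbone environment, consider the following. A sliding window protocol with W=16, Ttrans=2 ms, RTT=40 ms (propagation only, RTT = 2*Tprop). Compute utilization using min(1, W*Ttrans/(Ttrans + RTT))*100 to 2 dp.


Given: W = 16, Ttrans = 2 ms, RTT = 40 ms (= 2 * Tprop, Tprop = 20 ms)
Cycle time = Ttrans + RTT = 2 + 40 = 42 ms (first packet sent until its ACK returns)
W * Ttrans = 16 * 2 = 32 ms of sending per cycle
W * Ttrans / (Ttrans + RTT) = 32 / 42 = 0.761905
U = min(1, 0.761905) = 0.761905
U% = 76.19%

76.19


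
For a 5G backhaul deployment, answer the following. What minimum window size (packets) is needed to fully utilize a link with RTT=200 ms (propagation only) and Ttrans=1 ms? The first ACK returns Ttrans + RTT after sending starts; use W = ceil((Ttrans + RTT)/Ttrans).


Given: Ttrans = 1 ms, RTT = 200 ms (= 2 * Tprop, Tprop = 100 ms)
Time until first ACK returns = Ttrans + RTT = 1 + 200 = 201 ms
Need W * Ttrans >= Ttrans + RTT  ->  W >= (Ttrans + RTT) / Ttrans
(Ttrans + RTT) / Ttrans = 201 / 1 = 201
W_min = ceil(201) = 201

201


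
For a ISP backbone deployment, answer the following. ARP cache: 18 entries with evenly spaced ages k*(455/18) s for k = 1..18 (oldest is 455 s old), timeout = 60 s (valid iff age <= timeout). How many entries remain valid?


Ages are k * 455/18 s for k = 1..18 (spacing = 25.2778 s).
Entry k is valid iff k * 455/18 <= 60 iff k <= 18 * 60 / 455 = 2.3736
n_valid = floor(2.3736) = 2
(n_stale = 18 - 2 = 16)

2


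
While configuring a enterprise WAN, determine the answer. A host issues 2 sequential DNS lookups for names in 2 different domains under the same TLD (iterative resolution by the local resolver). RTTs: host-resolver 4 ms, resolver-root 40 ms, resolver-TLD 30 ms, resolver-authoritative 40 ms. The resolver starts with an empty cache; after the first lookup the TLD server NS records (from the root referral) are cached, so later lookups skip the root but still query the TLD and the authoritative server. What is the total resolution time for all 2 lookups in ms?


Lookup 1 (cold cache): local + root + TLD + auth = 4 + 40 + 30 + 40 = 114 ms
Lookups 2..2 (TLD NS cached -> skip root; new domain -> still ask TLD and auth): local + TLD + auth = 4 + 30 + 40 = 74 ms each
Remaining 1 lookups: 1 * 74 = 74 ms
Total = 114 + 74 = 188 ms

188


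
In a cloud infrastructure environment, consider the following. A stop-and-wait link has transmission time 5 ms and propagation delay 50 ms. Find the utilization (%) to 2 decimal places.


Given: Ttrans = 5 ms, Tprop = 50 ms
RTT = 2 * Tprop = 2 * 50 = 100 ms
U = Ttrans / (Ttrans + RTT)
U = 5 / (5 + 100)
U = 5 / 105 = 0.047619
U% = 4.76%

4.76


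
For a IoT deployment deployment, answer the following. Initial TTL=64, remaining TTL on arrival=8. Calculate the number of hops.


Given: initial TTL = 64, received TTL = 8
Hops = initial TTL - received TTL
Hops = 64 - 8 = 56

56


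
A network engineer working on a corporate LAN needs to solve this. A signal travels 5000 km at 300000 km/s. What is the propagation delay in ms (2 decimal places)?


Given: distance = 5000 km, speed = 300000 km/s
Delay = distance / speed = 5000 / 300000 seconds
Delay in ms = 5000 * 1000 / 300000
Delay = 16.6667 ms
Rounded to 2 dp = 16.67 ms

16.67


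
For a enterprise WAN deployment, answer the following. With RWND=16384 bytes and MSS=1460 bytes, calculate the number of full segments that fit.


Given: RWND = 16384 bytes, MSS = 1460 bytes
Full segments = floor(RWND / MSS)
Full segments = floor(16384 / 1460)
Full segments = floor(11.2219) = 11

11


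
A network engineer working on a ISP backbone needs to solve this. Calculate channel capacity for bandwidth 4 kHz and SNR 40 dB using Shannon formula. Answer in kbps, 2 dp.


Given: B = 4 kHz, SNR = 40 dB
SNR linear = 10^(40/10) = 10000
1 + SNR = 10001
log2(10001) = 13.2878566418
C = 4 * 1000 * 13.2878566418 = 53151.4266 bps
C = 53.151427 kbps -> 53.15 kbps (2 dp)

53.15


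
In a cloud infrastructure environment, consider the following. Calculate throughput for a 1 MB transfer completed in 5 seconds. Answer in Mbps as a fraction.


Given: file = 1 MB, time = 5 s
File in Mb = 1 * 8 = 8 Mb
Throughput = 8 / 5 Mbps
Throughput = 8/5 Mbps

8/5


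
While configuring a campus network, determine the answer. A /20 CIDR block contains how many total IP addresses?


Given: CIDR prefix /20
Host bits = 32 - 20 = 12
Total addresses = 2^12 = 4096

4096


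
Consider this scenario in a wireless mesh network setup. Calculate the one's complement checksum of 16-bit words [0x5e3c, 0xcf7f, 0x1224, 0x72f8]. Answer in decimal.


Given words: [0x5e3c, 0xcf7f, 0x1224, 0x72f8]
Step 1: Sum all words
Raw sum = 24124 + 53119 + 4644 + 29432 = 111319
Step 2: Fold carry: (45783 + 1) = 45784
One's complement = ~45784 & 0xFFFF = 19751

19751


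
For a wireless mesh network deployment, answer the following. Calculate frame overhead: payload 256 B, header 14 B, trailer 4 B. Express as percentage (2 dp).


Given: payload = 256 B, header = 14 B, trailer = 4 B
Overhead bytes = header + trailer = 14 + 4 = 18
Total frame = payload + overhead = 256 + 18 = 274
Overhead % = 18 / 274 * 100 = 6.5693% -> 6.57% (2 dp)

6.57


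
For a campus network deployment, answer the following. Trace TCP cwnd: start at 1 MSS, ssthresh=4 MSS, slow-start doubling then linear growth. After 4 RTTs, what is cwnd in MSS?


RTT 0: cwnd = 1 MSS (initial)
RTT 1: cwnd = 2 MSS (slow start, doubled)
RTT 2: cwnd = 4 MSS (slow start, doubled)
RTT 3: cwnd = 5 MSS (congestion avoidance, +1)
RTT 4: cwnd = 6 MSS (congestion avoidance, +1)

6


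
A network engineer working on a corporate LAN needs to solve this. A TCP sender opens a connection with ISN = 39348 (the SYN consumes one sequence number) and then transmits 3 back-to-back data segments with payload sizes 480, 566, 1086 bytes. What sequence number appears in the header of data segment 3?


The SYN occupies sequence number ISN = 39348, so the first data byte is ISN + 1 = 39349.
SEQ of data segment i = (ISN + 1) + sum of payload sizes of segments 1..i-1.
Segment 1: SEQ = 39349, payload = 480 bytes
Segment 2: SEQ = 39829, payload = 566 bytes
Segment 3: SEQ = 40395, payload = 1086 bytes
SEQ of segment 3 = 39349 + 480 + 566 = 40395

40395


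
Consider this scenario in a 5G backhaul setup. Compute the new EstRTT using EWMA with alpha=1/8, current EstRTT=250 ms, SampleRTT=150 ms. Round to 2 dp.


Given: EstRTT = 250 ms, SampleRTT = 150 ms, alpha = 1/8
New EstRTT = (1 - alpha) * EstRTT + alpha * SampleRTT
(7/8) * 250 = 218.75
(1/8) * 150 = 18.75
New EstRTT = 218.75 + 18.75 = 237.5 ms -> 237.50 ms (2 dp)

237.50


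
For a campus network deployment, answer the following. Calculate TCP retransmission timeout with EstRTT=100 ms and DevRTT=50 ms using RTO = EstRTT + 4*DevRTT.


Given: EstRTT = 100 ms, DevRTT = 50 ms
Timeout = EstRTT + 4 * DevRTT
4 * DevRTT = 4 * 50 = 200
Timeout = 100 + 200 = 300 ms

300


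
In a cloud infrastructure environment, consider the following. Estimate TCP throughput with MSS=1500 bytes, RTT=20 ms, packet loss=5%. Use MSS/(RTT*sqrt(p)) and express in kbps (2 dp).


Given: MSS = 1500 bytes, RTT = 20 ms, loss = 5%
RTT in seconds = 20 / 1000 = 0.02
Loss rate = 5% = 0.05
sqrt(loss) = sqrt(0.05) = 0.223606797750
Throughput (bytes/s) = 1500 / (0.02 * 0.223606797750) = 335410.1966
Throughput (kbps) = 335410.1966 * 8 / 1000 = 2683.281573 -> 2683.28 kbps (2 dp)

2683.28


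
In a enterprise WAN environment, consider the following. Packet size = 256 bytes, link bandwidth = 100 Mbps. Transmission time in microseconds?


Given: packet = 256 bytes, bandwidth = 100 Mbps
Packet in bits = 256 * 8 = 2048 bits
Bandwidth = 100 * 10^6 = 100000000 bps
Time = 2048 / 100000000 seconds
Time in us = 2048 * 10^6 / 100000000 = 20.48

20.48


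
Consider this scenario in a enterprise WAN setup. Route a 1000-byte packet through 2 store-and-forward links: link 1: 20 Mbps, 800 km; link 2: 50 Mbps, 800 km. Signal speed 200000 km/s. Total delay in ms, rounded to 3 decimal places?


Packet = 1000 bytes = 8000 bits. Store-and-forward: sum (t_trans + t_prop) per link.
Link 1: t_trans = 8000/(20*10^6) s = 0.4000 ms; t_prop = 800/200000 s = 4.0000 ms; subtotal = 4.4000 ms
Link 2: t_trans = 8000/(50*10^6) s = 0.1600 ms; t_prop = 800/200000 s = 4.0000 ms; subtotal = 4.1600 ms
End-to-end = 4.4000 + 4.1600 = 8.5600 ms -> 8.560 ms (3 dp)

8.560


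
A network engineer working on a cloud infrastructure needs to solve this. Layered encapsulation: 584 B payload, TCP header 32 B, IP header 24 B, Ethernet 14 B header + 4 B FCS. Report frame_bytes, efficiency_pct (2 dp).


TCP segment = 584 + 32 = 616 B
IP packet = 616 + 24 = 640 B
Ethernet frame = 640 + 14 + 4 = 658 B
Efficiency = app / frame = 584 / 658 = 0.887538 = 88.7538% -> 88.75% (2 dp)

658, 88.75


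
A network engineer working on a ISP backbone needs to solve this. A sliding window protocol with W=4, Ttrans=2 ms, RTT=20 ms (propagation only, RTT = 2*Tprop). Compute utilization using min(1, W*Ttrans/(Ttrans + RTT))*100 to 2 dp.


Given: W = 4, Ttrans = 2 ms, RTT = 20 ms (= 2 * Tprop, Tprop = 10 ms)
Cycle time = Ttrans + RTT = 2 + 20 = 22 ms (first packet sent until its ACK returns)
W * Ttrans = 4 * 2 = 8 ms of sending per cycle
W * Ttrans / (Ttrans + RTT) = 8 / 22 = 0.363636
U = min(1, 0.363636) = 0.363636
U% = 36.36%

36.36


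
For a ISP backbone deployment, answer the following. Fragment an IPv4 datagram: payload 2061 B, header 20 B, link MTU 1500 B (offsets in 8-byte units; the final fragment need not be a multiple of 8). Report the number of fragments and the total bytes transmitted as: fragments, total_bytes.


Max data per non-final fragment = floor((MTU - header)/8)*8 = floor((1500 - 20)/8)*8 = floor(1480/8)*8 = 1480 B
Final fragment needs no 8-byte alignment: it can carry up to MTU - header = 1480 B
Non-final fragments needed = ceil((payload - 1480) / 1480) = ceil(581/1480) = ceil(0.3926) = 1
Number of fragments = 1 + 1 = 2
Fragment sizes (data): 1 * 1480 B + 581 B (last, 581 <= 1480 OK)
Total bytes sent = payload + n_frags * header = 2061 + 2*20 = 2061 + 40 = 2101 B

2, 2101


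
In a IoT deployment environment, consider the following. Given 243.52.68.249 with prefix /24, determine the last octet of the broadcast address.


Given: IP = 243.52.68.249, prefix = /24
Host bits = 32 - 24 = 8
Network last octet = 249 AND mask = 0
Host part size = 2^8 - 1 = 255
Broadcast last octet = 0 OR 255 = 255

255


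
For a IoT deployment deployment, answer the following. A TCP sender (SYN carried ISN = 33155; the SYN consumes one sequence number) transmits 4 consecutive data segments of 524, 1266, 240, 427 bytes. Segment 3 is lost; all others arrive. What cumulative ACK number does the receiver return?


SYN uses sequence number 33155; first data byte = ISN + 1 = 33156.
Segment 1: SEQ = 33156, len = 524 B, covers [33156, 33679]
Segment 2: SEQ = 33680, len = 1266 B, covers [33680, 34945]
Segment 3: SEQ = 34946, len = 240 B, covers [34946, 35185] [LOST]
Segment 4: SEQ = 35186, len = 427 B, covers [35186, 35612]
In-order data received: bytes [33156, 34945] (segments 1..2).
Segment 3 missing -> gap begins at byte 34946; later segments buffered out of order.
Cumulative ACK = next expected in-order byte = 33156 + 524 + 1266 = 34946

34946


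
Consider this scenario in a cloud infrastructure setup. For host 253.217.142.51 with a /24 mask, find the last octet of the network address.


Given: IP = 253.217.142.51, prefix = /24
Subnet mask = 255.255.255.0
Last octet of IP: 51
Last octet of mask: 0
Network last octet = 51 AND 0 = 0

0


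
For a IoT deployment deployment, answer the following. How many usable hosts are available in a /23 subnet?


Given: subnet mask /23
Host bits = 32 - 23 = 9
Total addresses = 2^9 = 512
Usable hosts = 512 - 2 (network + broadcast) = 510

510


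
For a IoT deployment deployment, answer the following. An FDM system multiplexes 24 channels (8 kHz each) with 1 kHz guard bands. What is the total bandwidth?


Given: 24 channels, 8 kHz each, guard = 1 kHz
Channel bandwidth = 24 * 8 = 192 kHz
Guard bands = 23 gaps * 1 kHz = 23 kHz
Total = 192 + 23 = 215 kHz

215


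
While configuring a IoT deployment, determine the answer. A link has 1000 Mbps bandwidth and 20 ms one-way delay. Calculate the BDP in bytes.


Given: bandwidth = 1000 Mbps, delay = 20 ms
BDP in bits = 1000 * 10^6 * 20 / 1000
BDP in bits = 20000000
BDP in bytes = 20000000 / 8 = 2500000

2500000


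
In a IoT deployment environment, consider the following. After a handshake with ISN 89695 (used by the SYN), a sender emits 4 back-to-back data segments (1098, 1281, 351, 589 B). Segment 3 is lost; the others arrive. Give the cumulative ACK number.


SYN uses sequence number 89695; first data byte = ISN + 1 = 89696.
Segment 1: SEQ = 89696, len = 1098 B, covers [89696, 90793]
Segment 2: SEQ = 90794, len = 1281 B, covers [90794, 92074]
Segment 3: SEQ = 92075, len = 351 B, covers [92075, 92425] [LOST]
Segment 4: SEQ = 92426, len = 589 B, covers [92426, 93014]
In-order data received: bytes [89696, 92074] (segments 1..2).
Segment 3 missing -> gap begins at byte 92075; later segments buffered out of order.
Cumulative ACK = next expected in-order byte = 89696 + 1098 + 1281 = 92075

92075


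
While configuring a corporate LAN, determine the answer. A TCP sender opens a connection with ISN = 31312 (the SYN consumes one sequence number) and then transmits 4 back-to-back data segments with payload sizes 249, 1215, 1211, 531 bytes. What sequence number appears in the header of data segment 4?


The SYN occupies sequence number ISN = 31312, so the first data byte is ISN + 1 = 31313.
SEQ of data segment i = (ISN + 1) + sum of payload sizes of segments 1..i-1.
Segment 1: SEQ = 31313, payload = 249 bytes
Segment 2: SEQ = 31562, payload = 1215 bytes
Segment 3: SEQ = 32777, payload = 1211 bytes
Segment 4: SEQ = 33988, payload = 531 bytes
SEQ of segment 4 = 31313 + 249 + 1215 + 1211 = 33988

33988


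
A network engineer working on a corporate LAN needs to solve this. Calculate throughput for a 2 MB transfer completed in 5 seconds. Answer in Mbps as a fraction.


Given: file = 2 MB, time = 5 s
File in Mb = 2 * 8 = 16 Mb
Throughput = 16 / 5 Mbps
Throughput = 16/5 Mbps

16/5


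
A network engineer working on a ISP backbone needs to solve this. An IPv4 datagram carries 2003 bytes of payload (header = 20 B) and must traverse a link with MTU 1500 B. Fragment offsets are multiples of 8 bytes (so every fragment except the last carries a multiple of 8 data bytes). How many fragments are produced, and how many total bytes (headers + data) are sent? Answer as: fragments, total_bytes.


Max data per non-final fragment = floor((MTU - header)/8)*8 = floor((1500 - 20)/8)*8 = floor(1480/8)*8 = 1480 B
Final fragment needs no 8-byte alignment: it can carry up to MTU - header = 1480 B
Non-final fragments needed = ceil((payload - 1480) / 1480) = ceil(523/1480) = ceil(0.3534) = 1
Number of fragments = 1 + 1 = 2
Fragment sizes (data): 1 * 1480 B + 523 B (last, 523 <= 1480 OK)
Total bytes sent = payload + n_frags * header = 2003 + 2*20 = 2003 + 40 = 2043 B

2, 2043


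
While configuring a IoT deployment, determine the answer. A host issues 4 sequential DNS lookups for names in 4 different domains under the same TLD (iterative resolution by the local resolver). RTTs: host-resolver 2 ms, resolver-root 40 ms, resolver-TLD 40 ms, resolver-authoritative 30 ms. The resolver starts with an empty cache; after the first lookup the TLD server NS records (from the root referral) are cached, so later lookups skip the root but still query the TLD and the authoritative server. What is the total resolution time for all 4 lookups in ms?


Lookup 1 (cold cache): local + root + TLD + auth = 2 + 40 + 40 + 30 = 112 ms
Lookups 2..4 (TLD NS cached -> skip root; new domain -> still ask TLD and auth): local + TLD + auth = 2 + 40 + 30 = 72 ms each
Remaining 3 lookups: 3 * 72 = 216 ms
Total = 112 + 216 = 328 ms

328


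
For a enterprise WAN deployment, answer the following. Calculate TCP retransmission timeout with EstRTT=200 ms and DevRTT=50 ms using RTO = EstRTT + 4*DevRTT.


Given: EstRTT = 200 ms, DevRTT = 50 ms
Timeout = EstRTT + 4 * DevRTT
4 * DevRTT = 4 * 50 = 200
Timeout = 200 + 200 = 400 ms

400


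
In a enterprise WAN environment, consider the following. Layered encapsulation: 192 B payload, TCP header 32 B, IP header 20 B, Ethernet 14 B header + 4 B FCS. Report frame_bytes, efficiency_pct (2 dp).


TCP segment = 192 + 32 = 224 B
IP packet = 224 + 20 = 244 B
Ethernet frame = 244 + 14 + 4 = 262 B
Efficiency = app / frame = 192 / 262 = 0.732824 = 73.2824% -> 73.28% (2 dp)

262, 73.28


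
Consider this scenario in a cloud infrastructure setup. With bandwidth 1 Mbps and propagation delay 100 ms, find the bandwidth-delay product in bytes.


Given: bandwidth = 1 Mbps, delay = 100 ms
BDP in bits = 1 * 10^6 * 100 / 1000
BDP in bits = 100000
BDP in bytes = 100000 / 8 = 12500

12500


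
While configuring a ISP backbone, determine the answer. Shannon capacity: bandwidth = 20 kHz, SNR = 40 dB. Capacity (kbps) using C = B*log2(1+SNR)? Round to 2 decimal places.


Given: B = 20 kHz, SNR = 40 dB
SNR linear = 10^(40/10) = 10000
1 + SNR = 10001
log2(10001) = 13.2878566418
C = 20 * 1000 * 13.2878566418 = 265757.1328 bps
C = 265.757133 kbps -> 265.76 kbps (2 dp)

265.76


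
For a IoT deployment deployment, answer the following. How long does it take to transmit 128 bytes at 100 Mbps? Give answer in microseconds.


Given: packet = 128 bytes, bandwidth = 100 Mbps
Packet in bits = 128 * 8 = 1024 bits
Bandwidth = 100 * 10^6 = 100000000 bps
Time = 1024 / 100000000 seconds
Time in us = 1024 * 10^6 / 100000000 = 10.24

10.24


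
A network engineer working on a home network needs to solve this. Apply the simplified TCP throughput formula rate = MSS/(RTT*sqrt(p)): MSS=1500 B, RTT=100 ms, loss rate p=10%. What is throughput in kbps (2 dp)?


Given: MSS = 1500 bytes, RTT = 100 ms, loss = 10%
RTT in seconds = 100 / 1000 = 0.1
Loss rate = 10% = 0.1
sqrt(loss) = sqrt(0.1) = 0.316227766017
Throughput (bytes/s) = 1500 / (0.1 * 0.316227766017) = 47434.1649
Throughput (kbps) = 47434.1649 * 8 / 1000 = 379.473319 -> 379.47 kbps (2 dp)

379.47


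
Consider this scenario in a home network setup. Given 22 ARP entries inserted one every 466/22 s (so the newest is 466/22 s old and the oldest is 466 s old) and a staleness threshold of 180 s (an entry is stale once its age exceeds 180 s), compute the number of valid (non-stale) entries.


Ages are k * 466/22 s for k = 1..22 (spacing = 21.1818 s).
Entry k is valid iff k * 466/22 <= 180 iff k <= 22 * 180 / 466 = 8.4979
n_valid = floor(8.4979) = 8
(n_stale = 22 - 8 = 14)

8


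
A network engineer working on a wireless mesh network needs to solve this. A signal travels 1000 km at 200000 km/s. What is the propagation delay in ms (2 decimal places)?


Given: distance = 1000 km, speed = 200000 km/s
Delay = distance / speed = 1000 / 200000 seconds
Delay in ms = 1000 * 1000 / 200000
Delay = 5.0000 ms
Rounded to 2 dp = 5.00 ms

5.00


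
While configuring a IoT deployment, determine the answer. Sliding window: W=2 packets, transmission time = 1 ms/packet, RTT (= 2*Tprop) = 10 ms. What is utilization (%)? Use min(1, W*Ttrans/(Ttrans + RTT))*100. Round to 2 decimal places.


Given: W = 2, Ttrans = 1 ms, RTT = 10 ms (= 2 * Tprop, Tprop = 5 ms)
Cycle time = Ttrans + RTT = 1 + 10 = 11 ms (first packet sent until its ACK returns)
W * Ttrans = 2 * 1 = 2 ms of sending per cycle
W * Ttrans / (Ttrans + RTT) = 2 / 11 = 0.181818
U = min(1, 0.181818) = 0.181818
U% = 18.18%

18.18


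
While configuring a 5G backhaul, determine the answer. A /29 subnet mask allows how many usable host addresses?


Given: subnet mask /29
Host bits = 32 - 29 = 3
Total addresses = 2^3 = 8
Usable hosts = 8 - 2 (network + broadcast) = 6

6


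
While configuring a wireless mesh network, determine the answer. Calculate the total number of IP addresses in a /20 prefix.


Given: CIDR prefix /20
Host bits = 32 - 20 = 12
Total addresses = 2^12 = 4096

4096


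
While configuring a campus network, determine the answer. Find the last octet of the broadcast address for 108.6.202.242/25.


Given: IP = 108.6.202.242, prefix = /25
Host bits = 32 - 25 = 7
Network last octet = 242 AND mask = 128
Host part size = 2^7 - 1 = 127
Broadcast last octet = 128 OR 127 = 255

255


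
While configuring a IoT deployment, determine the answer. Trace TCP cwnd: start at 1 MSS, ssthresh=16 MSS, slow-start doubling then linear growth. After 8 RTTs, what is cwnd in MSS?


RTT 0: cwnd = 1 MSS (initial)
RTT 1: cwnd = 2 MSS (slow start, doubled)
RTT 2: cwnd = 4 MSS (slow start, doubled)
RTT 3: cwnd = 8 MSS (slow start, doubled)
RTT 4: cwnd = 16 MSS (slow start, doubled)
RTT 5: cwnd = 17 MSS (congestion avoidance, +1)
RTT 6: cwnd = 18 MSS (congestion avoidance, +1)
RTT 7: cwnd = 19 MSS (congestion avoidance, +1)
RTT 8: cwnd = 20 MSS (congestion avoidance, +1)

20


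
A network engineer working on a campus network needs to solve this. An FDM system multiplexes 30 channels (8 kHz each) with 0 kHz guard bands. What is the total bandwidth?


Given: 30 channels, 8 kHz each, guard = 0 kHz
Channel bandwidth = 30 * 8 = 240 kHz
Guard bands = 29 gaps * 0 kHz = 0 kHz
Total = 240 + 0 = 240 kHz

240


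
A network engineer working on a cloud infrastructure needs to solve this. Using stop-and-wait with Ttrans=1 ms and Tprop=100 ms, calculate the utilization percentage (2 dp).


Given: Ttrans = 1 ms, Tprop = 100 ms
RTT = 2 * Tprop = 2 * 100 = 200 ms
U = Ttrans / (Ttrans + RTT)
U = 1 / (1 + 200)
U = 1 / 201 = 0.004975
U% = 0.50%

0.50


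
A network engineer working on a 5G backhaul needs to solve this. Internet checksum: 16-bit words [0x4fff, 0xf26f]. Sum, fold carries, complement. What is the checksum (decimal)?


Given words: [0x4fff, 0xf26f]
Step 1: Sum all words
Raw sum = 20479 + 62063 = 82542
Step 2: Fold carry: (17006 + 1) = 17007
One's complement = ~17007 & 0xFFFF = 48528

48528


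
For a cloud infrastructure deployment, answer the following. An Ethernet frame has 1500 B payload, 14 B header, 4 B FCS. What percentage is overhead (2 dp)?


Given: payload = 1500 B, header = 14 B, trailer = 4 B
Overhead bytes = header + trailer = 14 + 4 = 18
Total frame = payload + overhead = 1500 + 18 = 1518
Overhead % = 18 / 1518 * 100 = 1.1858% -> 1.19% (2 dp)

1.19


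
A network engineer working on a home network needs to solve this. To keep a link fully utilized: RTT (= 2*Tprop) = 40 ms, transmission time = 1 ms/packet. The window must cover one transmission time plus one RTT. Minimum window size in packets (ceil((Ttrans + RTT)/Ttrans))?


Given: Ttrans = 1 ms, RTT = 40 ms (= 2 * Tprop, Tprop = 20 ms)
Time until first ACK returns = Ttrans + RTT = 1 + 40 = 41 ms
Need W * Ttrans >= Ttrans + RTT  ->  W >= (Ttrans + RTT) / Ttrans
(Ttrans + RTT) / Ttrans = 41 / 1 = 41
W_min = ceil(41) = 41

41


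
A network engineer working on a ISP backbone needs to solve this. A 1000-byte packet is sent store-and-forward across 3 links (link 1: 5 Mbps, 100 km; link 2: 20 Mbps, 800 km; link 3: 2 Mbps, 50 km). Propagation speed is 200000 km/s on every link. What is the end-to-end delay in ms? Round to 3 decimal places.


Packet = 1000 bytes = 8000 bits. Store-and-forward: sum (t_trans + t_prop) per link.
Link 1: t_trans = 8000/(5*10^6) s = 1.6000 ms; t_prop = 100/200000 s = 0.5000 ms; subtotal = 2.1000 ms
Link 2: t_trans = 8000/(20*10^6) s = 0.4000 ms; t_prop = 800/200000 s = 4.0000 ms; subtotal = 4.4000 ms
Link 3: t_trans = 8000/(2*10^6) s = 4.0000 ms; t_prop = 50/200000 s = 0.2500 ms; subtotal = 4.2500 ms
End-to-end = 2.1000 + 4.4000 + 4.2500 = 10.7500 ms -> 10.750 ms (3 dp)

10.750


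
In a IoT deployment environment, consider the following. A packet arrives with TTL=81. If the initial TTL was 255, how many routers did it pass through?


Given: initial TTL = 255, received TTL = 81
Hops = initial TTL - received TTL
Hops = 255 - 81 = 174

174
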